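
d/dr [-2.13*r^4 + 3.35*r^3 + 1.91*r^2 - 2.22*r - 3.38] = -8.52*r^3 + 10.05*r^2 + 3.82*r - 2.22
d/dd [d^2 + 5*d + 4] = 2*d + 5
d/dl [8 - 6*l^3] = -18*l^2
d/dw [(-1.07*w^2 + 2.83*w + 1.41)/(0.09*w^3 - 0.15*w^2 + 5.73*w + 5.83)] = (0.0963000000000001*w^4 - 0.5094*w^3 - 6.0873*w^2 - 12.0532*w + 8.4196)/(0.0081*w^6 - 0.027*w^5 + 1.0539*w^4 - 0.6696*w^3 + 31.0839*w^2 + 66.8118*w + 33.9889)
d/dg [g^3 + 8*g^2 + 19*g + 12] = 3*g^2 + 16*g + 19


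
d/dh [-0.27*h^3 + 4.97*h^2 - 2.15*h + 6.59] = -0.81*h^2 + 9.94*h - 2.15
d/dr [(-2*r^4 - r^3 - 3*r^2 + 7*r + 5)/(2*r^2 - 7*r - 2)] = (-8*r^5 + 40*r^4 + 30*r^3 + 13*r^2 - 8*r + 21)/(4*r^4 - 28*r^3 + 41*r^2 + 28*r + 4)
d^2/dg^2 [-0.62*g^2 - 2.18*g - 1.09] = -1.24000000000000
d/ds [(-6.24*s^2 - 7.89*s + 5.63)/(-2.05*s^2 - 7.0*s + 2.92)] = (27.5055*s^2 - 13.3586*s + 16.3712)/(4.2025*s^4 + 28.7*s^3 + 37.028*s^2 - 40.88*s + 8.5264)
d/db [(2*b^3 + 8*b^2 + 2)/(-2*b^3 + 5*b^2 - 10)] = 2*b*(13*b^3 - 24*b - 90)/(4*b^6 - 20*b^5 + 25*b^4 + 40*b^3 - 100*b^2 + 100)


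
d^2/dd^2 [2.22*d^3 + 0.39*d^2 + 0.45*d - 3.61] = 13.32*d + 0.78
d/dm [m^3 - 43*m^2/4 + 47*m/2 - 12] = 3*m^2 - 43*m/2 + 47/2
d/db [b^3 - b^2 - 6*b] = 3*b^2 - 2*b - 6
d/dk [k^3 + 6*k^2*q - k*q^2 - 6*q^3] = 3*k^2 + 12*k*q - q^2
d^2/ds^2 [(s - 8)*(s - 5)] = 2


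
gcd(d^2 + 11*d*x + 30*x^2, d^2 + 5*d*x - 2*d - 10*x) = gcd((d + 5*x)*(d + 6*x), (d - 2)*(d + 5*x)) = d + 5*x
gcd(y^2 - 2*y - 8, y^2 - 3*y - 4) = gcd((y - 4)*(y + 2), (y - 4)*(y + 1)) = y - 4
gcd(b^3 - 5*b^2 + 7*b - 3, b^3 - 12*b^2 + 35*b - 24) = b^2 - 4*b + 3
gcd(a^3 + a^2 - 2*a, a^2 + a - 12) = 1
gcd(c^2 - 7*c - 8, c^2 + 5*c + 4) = c + 1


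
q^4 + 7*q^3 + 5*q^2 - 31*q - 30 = (q - 2)*(q + 1)*(q + 3)*(q + 5)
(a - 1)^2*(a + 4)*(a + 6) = a^4 + 8*a^3 + 5*a^2 - 38*a + 24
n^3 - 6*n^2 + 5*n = n*(n - 5)*(n - 1)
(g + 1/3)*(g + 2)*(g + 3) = g^3 + 16*g^2/3 + 23*g/3 + 2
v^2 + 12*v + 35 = (v + 5)*(v + 7)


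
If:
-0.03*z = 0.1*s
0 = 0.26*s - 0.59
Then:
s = 2.27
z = -7.56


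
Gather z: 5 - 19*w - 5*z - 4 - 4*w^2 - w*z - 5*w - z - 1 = -4*w^2 - 24*w + z*(-w - 6)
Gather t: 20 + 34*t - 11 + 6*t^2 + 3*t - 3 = 6*t^2 + 37*t + 6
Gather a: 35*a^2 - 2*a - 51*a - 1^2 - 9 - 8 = 35*a^2 - 53*a - 18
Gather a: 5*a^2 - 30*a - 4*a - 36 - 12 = 5*a^2 - 34*a - 48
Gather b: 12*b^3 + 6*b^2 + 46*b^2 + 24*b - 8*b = 12*b^3 + 52*b^2 + 16*b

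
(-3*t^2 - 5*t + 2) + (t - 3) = -3*t^2 - 4*t - 1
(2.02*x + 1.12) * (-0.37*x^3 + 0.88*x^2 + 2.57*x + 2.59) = -0.7474*x^4 + 1.3632*x^3 + 6.177*x^2 + 8.1102*x + 2.9008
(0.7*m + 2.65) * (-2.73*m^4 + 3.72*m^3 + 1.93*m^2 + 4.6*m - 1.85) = -1.911*m^5 - 4.6305*m^4 + 11.209*m^3 + 8.3345*m^2 + 10.895*m - 4.9025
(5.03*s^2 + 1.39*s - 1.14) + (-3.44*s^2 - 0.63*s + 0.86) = 1.59*s^2 + 0.76*s - 0.28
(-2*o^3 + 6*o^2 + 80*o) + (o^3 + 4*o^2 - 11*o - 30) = -o^3 + 10*o^2 + 69*o - 30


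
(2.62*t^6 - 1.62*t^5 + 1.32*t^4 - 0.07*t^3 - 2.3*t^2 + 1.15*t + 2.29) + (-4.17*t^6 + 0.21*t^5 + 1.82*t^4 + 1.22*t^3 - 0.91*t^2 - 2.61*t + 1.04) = -1.55*t^6 - 1.41*t^5 + 3.14*t^4 + 1.15*t^3 - 3.21*t^2 - 1.46*t + 3.33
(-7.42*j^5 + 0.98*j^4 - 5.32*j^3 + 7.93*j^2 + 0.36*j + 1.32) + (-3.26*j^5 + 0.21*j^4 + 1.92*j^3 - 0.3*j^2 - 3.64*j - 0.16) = -10.68*j^5 + 1.19*j^4 - 3.4*j^3 + 7.63*j^2 - 3.28*j + 1.16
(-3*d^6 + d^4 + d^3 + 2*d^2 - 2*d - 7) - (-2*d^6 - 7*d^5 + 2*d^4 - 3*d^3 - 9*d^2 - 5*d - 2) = -d^6 + 7*d^5 - d^4 + 4*d^3 + 11*d^2 + 3*d - 5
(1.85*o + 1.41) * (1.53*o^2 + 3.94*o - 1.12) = 2.8305*o^3 + 9.4463*o^2 + 3.4834*o - 1.5792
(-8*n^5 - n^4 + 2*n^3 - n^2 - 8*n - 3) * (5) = -40*n^5 - 5*n^4 + 10*n^3 - 5*n^2 - 40*n - 15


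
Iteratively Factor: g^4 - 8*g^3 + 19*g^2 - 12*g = (g)*(g^3 - 8*g^2 + 19*g - 12) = g*(g - 3)*(g^2 - 5*g + 4) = g*(g - 4)*(g - 3)*(g - 1)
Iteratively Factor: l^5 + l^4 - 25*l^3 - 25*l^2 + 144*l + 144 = (l - 4)*(l^4 + 5*l^3 - 5*l^2 - 45*l - 36) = (l - 4)*(l + 1)*(l^3 + 4*l^2 - 9*l - 36) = (l - 4)*(l - 3)*(l + 1)*(l^2 + 7*l + 12) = (l - 4)*(l - 3)*(l + 1)*(l + 4)*(l + 3)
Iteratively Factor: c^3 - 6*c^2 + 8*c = (c - 4)*(c^2 - 2*c) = (c - 4)*(c - 2)*(c)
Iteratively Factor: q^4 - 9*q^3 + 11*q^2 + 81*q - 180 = (q - 4)*(q^3 - 5*q^2 - 9*q + 45) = (q - 4)*(q - 3)*(q^2 - 2*q - 15) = (q - 4)*(q - 3)*(q + 3)*(q - 5)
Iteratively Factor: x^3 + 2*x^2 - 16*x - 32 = (x + 2)*(x^2 - 16) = (x + 2)*(x + 4)*(x - 4)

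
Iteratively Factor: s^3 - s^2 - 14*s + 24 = (s + 4)*(s^2 - 5*s + 6) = (s - 2)*(s + 4)*(s - 3)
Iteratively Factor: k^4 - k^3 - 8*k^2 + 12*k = (k)*(k^3 - k^2 - 8*k + 12) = k*(k - 2)*(k^2 + k - 6) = k*(k - 2)^2*(k + 3)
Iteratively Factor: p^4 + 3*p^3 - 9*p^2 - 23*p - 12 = (p + 4)*(p^3 - p^2 - 5*p - 3) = (p + 1)*(p + 4)*(p^2 - 2*p - 3) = (p + 1)^2*(p + 4)*(p - 3)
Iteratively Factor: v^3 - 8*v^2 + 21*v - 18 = (v - 3)*(v^2 - 5*v + 6) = (v - 3)*(v - 2)*(v - 3)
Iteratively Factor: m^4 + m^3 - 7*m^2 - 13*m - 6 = (m - 3)*(m^3 + 4*m^2 + 5*m + 2) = (m - 3)*(m + 1)*(m^2 + 3*m + 2) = (m - 3)*(m + 1)*(m + 2)*(m + 1)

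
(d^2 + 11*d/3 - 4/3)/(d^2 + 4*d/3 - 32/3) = (3*d - 1)/(3*d - 8)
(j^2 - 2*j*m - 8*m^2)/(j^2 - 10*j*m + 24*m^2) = (j + 2*m)/(j - 6*m)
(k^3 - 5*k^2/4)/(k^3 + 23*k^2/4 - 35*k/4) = k/(k + 7)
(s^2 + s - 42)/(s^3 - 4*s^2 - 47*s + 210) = 1/(s - 5)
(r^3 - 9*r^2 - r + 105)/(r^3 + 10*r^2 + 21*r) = (r^2 - 12*r + 35)/(r*(r + 7))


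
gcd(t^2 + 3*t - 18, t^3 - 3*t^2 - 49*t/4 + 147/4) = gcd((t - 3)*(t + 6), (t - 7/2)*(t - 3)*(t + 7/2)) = t - 3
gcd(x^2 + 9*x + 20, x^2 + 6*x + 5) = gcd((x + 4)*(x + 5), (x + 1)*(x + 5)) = x + 5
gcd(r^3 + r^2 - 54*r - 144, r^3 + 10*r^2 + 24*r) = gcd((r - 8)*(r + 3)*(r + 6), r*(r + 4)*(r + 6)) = r + 6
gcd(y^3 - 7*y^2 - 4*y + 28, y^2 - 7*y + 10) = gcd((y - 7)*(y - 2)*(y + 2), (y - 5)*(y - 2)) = y - 2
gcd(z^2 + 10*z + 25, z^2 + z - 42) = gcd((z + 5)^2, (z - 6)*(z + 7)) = 1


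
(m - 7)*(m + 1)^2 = m^3 - 5*m^2 - 13*m - 7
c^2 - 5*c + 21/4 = (c - 7/2)*(c - 3/2)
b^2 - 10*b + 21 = (b - 7)*(b - 3)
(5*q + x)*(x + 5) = 5*q*x + 25*q + x^2 + 5*x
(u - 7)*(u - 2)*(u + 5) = u^3 - 4*u^2 - 31*u + 70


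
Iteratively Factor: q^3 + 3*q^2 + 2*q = (q + 1)*(q^2 + 2*q) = q*(q + 1)*(q + 2)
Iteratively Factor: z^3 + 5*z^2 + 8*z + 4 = (z + 2)*(z^2 + 3*z + 2) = (z + 1)*(z + 2)*(z + 2)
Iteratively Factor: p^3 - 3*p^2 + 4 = (p - 2)*(p^2 - p - 2) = (p - 2)*(p + 1)*(p - 2)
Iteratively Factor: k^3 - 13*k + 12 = (k - 3)*(k^2 + 3*k - 4) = (k - 3)*(k - 1)*(k + 4)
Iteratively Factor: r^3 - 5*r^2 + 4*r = (r)*(r^2 - 5*r + 4) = r*(r - 4)*(r - 1)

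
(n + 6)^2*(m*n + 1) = m*n^3 + 12*m*n^2 + 36*m*n + n^2 + 12*n + 36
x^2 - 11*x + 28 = (x - 7)*(x - 4)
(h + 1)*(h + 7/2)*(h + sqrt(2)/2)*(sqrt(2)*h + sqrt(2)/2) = sqrt(2)*h^4 + h^3 + 5*sqrt(2)*h^3 + 5*h^2 + 23*sqrt(2)*h^2/4 + 7*sqrt(2)*h/4 + 23*h/4 + 7/4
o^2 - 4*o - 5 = (o - 5)*(o + 1)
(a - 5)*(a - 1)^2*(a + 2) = a^4 - 5*a^3 - 3*a^2 + 17*a - 10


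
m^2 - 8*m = m*(m - 8)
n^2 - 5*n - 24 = (n - 8)*(n + 3)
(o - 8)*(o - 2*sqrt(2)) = o^2 - 8*o - 2*sqrt(2)*o + 16*sqrt(2)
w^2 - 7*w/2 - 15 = (w - 6)*(w + 5/2)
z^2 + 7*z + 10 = (z + 2)*(z + 5)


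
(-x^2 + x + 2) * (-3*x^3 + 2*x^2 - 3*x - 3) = 3*x^5 - 5*x^4 - x^3 + 4*x^2 - 9*x - 6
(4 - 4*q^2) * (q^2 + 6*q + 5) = -4*q^4 - 24*q^3 - 16*q^2 + 24*q + 20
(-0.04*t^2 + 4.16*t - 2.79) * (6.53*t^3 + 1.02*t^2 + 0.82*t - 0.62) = -0.2612*t^5 + 27.124*t^4 - 14.0083*t^3 + 0.5902*t^2 - 4.867*t + 1.7298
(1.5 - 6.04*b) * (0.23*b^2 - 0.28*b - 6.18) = -1.3892*b^3 + 2.0362*b^2 + 36.9072*b - 9.27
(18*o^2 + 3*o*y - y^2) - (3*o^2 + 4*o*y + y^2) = 15*o^2 - o*y - 2*y^2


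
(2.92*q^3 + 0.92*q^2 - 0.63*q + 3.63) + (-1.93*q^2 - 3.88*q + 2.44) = 2.92*q^3 - 1.01*q^2 - 4.51*q + 6.07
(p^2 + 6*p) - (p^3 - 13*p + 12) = -p^3 + p^2 + 19*p - 12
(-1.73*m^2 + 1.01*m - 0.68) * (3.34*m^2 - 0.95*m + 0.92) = -5.7782*m^4 + 5.0169*m^3 - 4.8223*m^2 + 1.5752*m - 0.6256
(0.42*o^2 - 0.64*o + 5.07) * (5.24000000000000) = 2.2008*o^2 - 3.3536*o + 26.5668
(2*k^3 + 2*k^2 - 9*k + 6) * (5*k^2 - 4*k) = 10*k^5 + 2*k^4 - 53*k^3 + 66*k^2 - 24*k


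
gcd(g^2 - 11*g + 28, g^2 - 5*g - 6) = 1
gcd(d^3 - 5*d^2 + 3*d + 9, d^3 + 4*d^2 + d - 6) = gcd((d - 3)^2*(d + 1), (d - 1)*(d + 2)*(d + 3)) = 1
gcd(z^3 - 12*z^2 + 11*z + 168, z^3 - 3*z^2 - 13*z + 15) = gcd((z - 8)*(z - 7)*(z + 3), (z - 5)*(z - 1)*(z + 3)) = z + 3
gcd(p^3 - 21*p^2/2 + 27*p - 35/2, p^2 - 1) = p - 1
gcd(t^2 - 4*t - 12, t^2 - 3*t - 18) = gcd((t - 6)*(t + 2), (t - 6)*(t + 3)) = t - 6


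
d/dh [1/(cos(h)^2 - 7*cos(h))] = (2*cos(h) - 7)*sin(h)/((cos(h) - 7)^2*cos(h)^2)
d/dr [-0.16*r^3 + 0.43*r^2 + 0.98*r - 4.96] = -0.48*r^2 + 0.86*r + 0.98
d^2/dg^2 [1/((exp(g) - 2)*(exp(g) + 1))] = (4*exp(3*g) - 3*exp(2*g) + 9*exp(g) - 2)*exp(g)/(exp(6*g) - 3*exp(5*g) - 3*exp(4*g) + 11*exp(3*g) + 6*exp(2*g) - 12*exp(g) - 8)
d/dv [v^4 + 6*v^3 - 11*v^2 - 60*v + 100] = 4*v^3 + 18*v^2 - 22*v - 60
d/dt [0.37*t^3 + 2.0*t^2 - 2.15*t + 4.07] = 1.11*t^2 + 4.0*t - 2.15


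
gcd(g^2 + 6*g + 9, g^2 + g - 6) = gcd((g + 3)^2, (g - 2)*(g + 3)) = g + 3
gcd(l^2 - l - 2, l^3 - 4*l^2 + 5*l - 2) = l - 2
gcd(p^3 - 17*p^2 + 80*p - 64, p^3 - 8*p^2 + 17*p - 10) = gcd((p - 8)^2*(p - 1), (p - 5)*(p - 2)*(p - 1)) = p - 1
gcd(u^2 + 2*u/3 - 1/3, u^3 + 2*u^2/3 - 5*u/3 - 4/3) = u + 1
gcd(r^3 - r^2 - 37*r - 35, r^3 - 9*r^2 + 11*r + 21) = r^2 - 6*r - 7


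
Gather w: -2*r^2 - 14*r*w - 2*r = -2*r^2 - 14*r*w - 2*r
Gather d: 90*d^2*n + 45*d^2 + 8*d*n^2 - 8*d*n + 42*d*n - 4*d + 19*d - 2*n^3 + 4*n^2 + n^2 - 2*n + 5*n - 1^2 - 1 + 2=d^2*(90*n + 45) + d*(8*n^2 + 34*n + 15) - 2*n^3 + 5*n^2 + 3*n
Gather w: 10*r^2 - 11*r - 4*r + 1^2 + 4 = 10*r^2 - 15*r + 5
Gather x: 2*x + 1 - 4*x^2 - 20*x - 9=-4*x^2 - 18*x - 8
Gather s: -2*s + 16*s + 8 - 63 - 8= 14*s - 63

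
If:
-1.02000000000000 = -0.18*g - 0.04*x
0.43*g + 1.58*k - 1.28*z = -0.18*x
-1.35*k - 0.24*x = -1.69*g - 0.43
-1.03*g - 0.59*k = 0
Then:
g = 1.11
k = -1.94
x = 20.51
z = 0.86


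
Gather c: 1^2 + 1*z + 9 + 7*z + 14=8*z + 24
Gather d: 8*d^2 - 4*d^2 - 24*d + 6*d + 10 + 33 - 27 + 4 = 4*d^2 - 18*d + 20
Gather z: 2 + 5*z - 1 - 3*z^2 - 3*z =-3*z^2 + 2*z + 1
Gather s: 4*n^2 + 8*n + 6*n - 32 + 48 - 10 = 4*n^2 + 14*n + 6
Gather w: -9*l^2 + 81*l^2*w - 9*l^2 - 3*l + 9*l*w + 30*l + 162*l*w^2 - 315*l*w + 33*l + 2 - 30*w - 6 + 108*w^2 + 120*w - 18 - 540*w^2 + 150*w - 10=-18*l^2 + 60*l + w^2*(162*l - 432) + w*(81*l^2 - 306*l + 240) - 32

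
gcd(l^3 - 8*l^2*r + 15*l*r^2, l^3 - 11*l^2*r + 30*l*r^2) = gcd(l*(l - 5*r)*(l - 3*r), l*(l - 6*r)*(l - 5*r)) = -l^2 + 5*l*r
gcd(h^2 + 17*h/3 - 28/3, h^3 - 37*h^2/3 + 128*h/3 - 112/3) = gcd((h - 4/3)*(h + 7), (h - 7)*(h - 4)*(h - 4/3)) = h - 4/3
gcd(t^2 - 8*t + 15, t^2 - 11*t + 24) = t - 3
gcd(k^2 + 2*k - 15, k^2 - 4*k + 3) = k - 3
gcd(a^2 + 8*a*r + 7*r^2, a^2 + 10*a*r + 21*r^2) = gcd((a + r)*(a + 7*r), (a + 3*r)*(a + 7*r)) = a + 7*r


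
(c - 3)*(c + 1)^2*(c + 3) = c^4 + 2*c^3 - 8*c^2 - 18*c - 9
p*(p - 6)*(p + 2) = p^3 - 4*p^2 - 12*p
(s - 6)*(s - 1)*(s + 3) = s^3 - 4*s^2 - 15*s + 18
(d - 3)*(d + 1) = d^2 - 2*d - 3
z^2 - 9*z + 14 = (z - 7)*(z - 2)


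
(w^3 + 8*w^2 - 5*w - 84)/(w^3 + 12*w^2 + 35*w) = (w^2 + w - 12)/(w*(w + 5))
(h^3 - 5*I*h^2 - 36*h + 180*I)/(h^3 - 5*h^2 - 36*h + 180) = (h - 5*I)/(h - 5)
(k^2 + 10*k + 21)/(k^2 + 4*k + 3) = (k + 7)/(k + 1)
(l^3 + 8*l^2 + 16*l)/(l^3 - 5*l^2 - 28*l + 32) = l*(l + 4)/(l^2 - 9*l + 8)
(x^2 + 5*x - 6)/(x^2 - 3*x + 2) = (x + 6)/(x - 2)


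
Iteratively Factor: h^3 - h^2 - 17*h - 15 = (h - 5)*(h^2 + 4*h + 3) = (h - 5)*(h + 3)*(h + 1)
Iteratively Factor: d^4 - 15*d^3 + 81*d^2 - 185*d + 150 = (d - 2)*(d^3 - 13*d^2 + 55*d - 75) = (d - 5)*(d - 2)*(d^2 - 8*d + 15) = (d - 5)*(d - 3)*(d - 2)*(d - 5)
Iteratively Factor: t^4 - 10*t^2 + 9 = (t + 1)*(t^3 - t^2 - 9*t + 9) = (t - 1)*(t + 1)*(t^2 - 9) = (t - 3)*(t - 1)*(t + 1)*(t + 3)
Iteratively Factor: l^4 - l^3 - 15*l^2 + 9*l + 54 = (l + 2)*(l^3 - 3*l^2 - 9*l + 27) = (l - 3)*(l + 2)*(l^2 - 9) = (l - 3)^2*(l + 2)*(l + 3)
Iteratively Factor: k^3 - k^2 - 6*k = (k + 2)*(k^2 - 3*k) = k*(k + 2)*(k - 3)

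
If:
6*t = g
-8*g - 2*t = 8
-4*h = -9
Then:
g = -24/25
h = 9/4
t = -4/25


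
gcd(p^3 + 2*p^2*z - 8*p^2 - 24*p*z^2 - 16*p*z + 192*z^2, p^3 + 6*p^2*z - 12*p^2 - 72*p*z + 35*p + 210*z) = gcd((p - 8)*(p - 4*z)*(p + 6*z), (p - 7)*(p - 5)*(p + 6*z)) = p + 6*z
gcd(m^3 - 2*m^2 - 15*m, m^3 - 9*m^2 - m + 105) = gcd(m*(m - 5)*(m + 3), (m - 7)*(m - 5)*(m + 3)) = m^2 - 2*m - 15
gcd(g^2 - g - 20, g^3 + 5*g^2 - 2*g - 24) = g + 4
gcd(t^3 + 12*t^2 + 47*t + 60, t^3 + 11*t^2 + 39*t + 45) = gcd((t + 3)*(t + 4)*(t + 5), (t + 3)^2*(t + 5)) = t^2 + 8*t + 15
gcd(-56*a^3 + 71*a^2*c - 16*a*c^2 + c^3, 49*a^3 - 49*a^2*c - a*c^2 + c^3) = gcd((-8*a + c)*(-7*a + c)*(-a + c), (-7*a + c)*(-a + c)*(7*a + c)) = 7*a^2 - 8*a*c + c^2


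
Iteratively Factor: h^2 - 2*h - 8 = (h - 4)*(h + 2)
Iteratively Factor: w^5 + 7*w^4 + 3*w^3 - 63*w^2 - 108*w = (w + 3)*(w^4 + 4*w^3 - 9*w^2 - 36*w) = (w + 3)^2*(w^3 + w^2 - 12*w) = w*(w + 3)^2*(w^2 + w - 12) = w*(w - 3)*(w + 3)^2*(w + 4)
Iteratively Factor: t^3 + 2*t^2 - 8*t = (t + 4)*(t^2 - 2*t) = (t - 2)*(t + 4)*(t)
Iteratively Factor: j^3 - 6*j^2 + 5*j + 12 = (j - 3)*(j^2 - 3*j - 4) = (j - 3)*(j + 1)*(j - 4)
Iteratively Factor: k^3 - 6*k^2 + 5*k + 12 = (k - 4)*(k^2 - 2*k - 3) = (k - 4)*(k - 3)*(k + 1)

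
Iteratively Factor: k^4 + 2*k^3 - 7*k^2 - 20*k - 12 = (k + 2)*(k^3 - 7*k - 6) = (k + 2)^2*(k^2 - 2*k - 3) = (k - 3)*(k + 2)^2*(k + 1)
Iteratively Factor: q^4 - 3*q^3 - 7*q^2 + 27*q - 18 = (q - 2)*(q^3 - q^2 - 9*q + 9) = (q - 2)*(q - 1)*(q^2 - 9) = (q - 2)*(q - 1)*(q + 3)*(q - 3)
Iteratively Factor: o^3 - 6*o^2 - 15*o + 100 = (o - 5)*(o^2 - o - 20) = (o - 5)^2*(o + 4)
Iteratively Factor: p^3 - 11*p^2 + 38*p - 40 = (p - 2)*(p^2 - 9*p + 20) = (p - 5)*(p - 2)*(p - 4)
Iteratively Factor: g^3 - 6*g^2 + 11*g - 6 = (g - 1)*(g^2 - 5*g + 6) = (g - 3)*(g - 1)*(g - 2)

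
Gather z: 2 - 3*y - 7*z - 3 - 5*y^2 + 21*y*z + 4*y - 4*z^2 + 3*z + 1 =-5*y^2 + y - 4*z^2 + z*(21*y - 4)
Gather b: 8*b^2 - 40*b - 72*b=8*b^2 - 112*b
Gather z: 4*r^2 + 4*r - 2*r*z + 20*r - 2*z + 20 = 4*r^2 + 24*r + z*(-2*r - 2) + 20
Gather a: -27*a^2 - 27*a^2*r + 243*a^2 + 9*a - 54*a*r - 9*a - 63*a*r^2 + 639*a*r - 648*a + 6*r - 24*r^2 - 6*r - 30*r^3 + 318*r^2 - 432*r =a^2*(216 - 27*r) + a*(-63*r^2 + 585*r - 648) - 30*r^3 + 294*r^2 - 432*r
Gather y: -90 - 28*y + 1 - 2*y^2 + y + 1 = -2*y^2 - 27*y - 88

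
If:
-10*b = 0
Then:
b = 0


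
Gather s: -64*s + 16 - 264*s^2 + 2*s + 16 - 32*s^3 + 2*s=-32*s^3 - 264*s^2 - 60*s + 32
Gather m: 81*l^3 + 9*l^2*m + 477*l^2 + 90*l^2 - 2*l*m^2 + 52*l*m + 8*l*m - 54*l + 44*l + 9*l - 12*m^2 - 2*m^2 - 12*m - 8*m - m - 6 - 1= 81*l^3 + 567*l^2 - l + m^2*(-2*l - 14) + m*(9*l^2 + 60*l - 21) - 7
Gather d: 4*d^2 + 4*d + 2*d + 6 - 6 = 4*d^2 + 6*d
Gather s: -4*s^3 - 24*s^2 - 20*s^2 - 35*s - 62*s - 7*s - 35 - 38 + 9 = -4*s^3 - 44*s^2 - 104*s - 64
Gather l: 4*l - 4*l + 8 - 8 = 0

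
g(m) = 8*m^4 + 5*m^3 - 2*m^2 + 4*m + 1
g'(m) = 32*m^3 + 15*m^2 - 4*m + 4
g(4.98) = 5509.33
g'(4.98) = 4308.28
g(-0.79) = -2.76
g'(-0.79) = 0.74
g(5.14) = 6231.67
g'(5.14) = 4725.23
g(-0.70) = -2.57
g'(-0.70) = 3.17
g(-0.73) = -2.66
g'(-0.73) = 2.46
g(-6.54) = 13125.94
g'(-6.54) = -8279.51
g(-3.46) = 902.66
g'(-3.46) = -1128.08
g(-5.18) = 4991.48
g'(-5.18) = -4020.53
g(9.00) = 56008.00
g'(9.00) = 24511.00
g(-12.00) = 156913.00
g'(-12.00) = -53084.00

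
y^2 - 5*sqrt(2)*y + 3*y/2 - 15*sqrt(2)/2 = (y + 3/2)*(y - 5*sqrt(2))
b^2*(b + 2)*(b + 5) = b^4 + 7*b^3 + 10*b^2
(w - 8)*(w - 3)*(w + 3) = w^3 - 8*w^2 - 9*w + 72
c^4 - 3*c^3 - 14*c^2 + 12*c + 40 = (c - 5)*(c - 2)*(c + 2)^2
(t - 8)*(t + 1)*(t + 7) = t^3 - 57*t - 56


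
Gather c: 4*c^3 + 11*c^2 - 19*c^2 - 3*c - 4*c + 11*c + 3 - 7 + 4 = 4*c^3 - 8*c^2 + 4*c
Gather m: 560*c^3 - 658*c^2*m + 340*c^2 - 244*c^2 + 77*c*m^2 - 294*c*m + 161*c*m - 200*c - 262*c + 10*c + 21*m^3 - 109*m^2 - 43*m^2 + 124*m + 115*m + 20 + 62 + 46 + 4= 560*c^3 + 96*c^2 - 452*c + 21*m^3 + m^2*(77*c - 152) + m*(-658*c^2 - 133*c + 239) + 132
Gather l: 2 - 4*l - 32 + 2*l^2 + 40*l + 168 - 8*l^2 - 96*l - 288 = -6*l^2 - 60*l - 150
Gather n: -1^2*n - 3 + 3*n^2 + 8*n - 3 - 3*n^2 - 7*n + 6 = 0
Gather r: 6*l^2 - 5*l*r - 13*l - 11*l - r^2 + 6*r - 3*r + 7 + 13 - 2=6*l^2 - 24*l - r^2 + r*(3 - 5*l) + 18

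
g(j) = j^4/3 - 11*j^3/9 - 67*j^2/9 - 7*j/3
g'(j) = 4*j^3/3 - 11*j^2/3 - 134*j/9 - 7/3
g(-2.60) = -7.54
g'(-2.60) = -11.84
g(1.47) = -21.84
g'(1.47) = -27.91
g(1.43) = -20.74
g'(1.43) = -27.22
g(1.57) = -24.72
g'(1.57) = -29.59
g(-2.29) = -9.85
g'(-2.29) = -3.48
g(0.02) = -0.05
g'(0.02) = -2.63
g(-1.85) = -9.52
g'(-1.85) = 4.22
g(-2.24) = -10.00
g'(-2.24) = -2.37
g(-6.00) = 442.00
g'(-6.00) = -333.00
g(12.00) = 3700.00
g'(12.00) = 1595.00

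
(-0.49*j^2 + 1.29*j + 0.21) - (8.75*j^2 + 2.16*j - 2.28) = -9.24*j^2 - 0.87*j + 2.49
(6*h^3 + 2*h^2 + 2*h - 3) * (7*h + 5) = 42*h^4 + 44*h^3 + 24*h^2 - 11*h - 15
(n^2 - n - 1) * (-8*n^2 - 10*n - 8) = -8*n^4 - 2*n^3 + 10*n^2 + 18*n + 8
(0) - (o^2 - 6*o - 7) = -o^2 + 6*o + 7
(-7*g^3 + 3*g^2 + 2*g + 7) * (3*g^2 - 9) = -21*g^5 + 9*g^4 + 69*g^3 - 6*g^2 - 18*g - 63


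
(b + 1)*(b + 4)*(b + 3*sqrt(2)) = b^3 + 3*sqrt(2)*b^2 + 5*b^2 + 4*b + 15*sqrt(2)*b + 12*sqrt(2)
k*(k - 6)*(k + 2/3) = k^3 - 16*k^2/3 - 4*k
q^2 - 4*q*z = q*(q - 4*z)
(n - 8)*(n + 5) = n^2 - 3*n - 40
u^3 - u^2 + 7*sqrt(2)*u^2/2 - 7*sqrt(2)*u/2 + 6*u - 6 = (u - 1)*(u + 3*sqrt(2)/2)*(u + 2*sqrt(2))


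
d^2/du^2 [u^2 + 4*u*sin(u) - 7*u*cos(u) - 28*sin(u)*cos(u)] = -4*u*sin(u) + 7*u*cos(u) + 14*sin(u) + 56*sin(2*u) + 8*cos(u) + 2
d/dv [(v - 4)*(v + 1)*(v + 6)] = 3*v^2 + 6*v - 22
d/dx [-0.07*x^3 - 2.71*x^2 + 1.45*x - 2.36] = -0.21*x^2 - 5.42*x + 1.45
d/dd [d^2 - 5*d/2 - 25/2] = 2*d - 5/2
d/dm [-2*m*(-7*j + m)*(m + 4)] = 28*j*m + 56*j - 6*m^2 - 16*m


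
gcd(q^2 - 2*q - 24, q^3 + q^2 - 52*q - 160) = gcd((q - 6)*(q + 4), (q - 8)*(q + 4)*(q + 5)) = q + 4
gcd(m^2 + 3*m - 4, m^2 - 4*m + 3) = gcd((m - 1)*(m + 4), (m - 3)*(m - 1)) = m - 1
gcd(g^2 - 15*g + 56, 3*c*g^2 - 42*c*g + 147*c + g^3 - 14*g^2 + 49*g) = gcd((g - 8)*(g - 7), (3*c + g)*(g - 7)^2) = g - 7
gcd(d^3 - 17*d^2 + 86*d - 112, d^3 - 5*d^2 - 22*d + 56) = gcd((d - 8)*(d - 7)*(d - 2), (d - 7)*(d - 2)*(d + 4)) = d^2 - 9*d + 14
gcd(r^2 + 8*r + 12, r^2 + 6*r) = r + 6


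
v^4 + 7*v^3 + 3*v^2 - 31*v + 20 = (v - 1)^2*(v + 4)*(v + 5)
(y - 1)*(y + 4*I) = y^2 - y + 4*I*y - 4*I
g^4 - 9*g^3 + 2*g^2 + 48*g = g*(g - 8)*(g - 3)*(g + 2)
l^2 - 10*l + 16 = (l - 8)*(l - 2)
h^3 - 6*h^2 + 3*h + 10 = (h - 5)*(h - 2)*(h + 1)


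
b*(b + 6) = b^2 + 6*b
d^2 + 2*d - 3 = (d - 1)*(d + 3)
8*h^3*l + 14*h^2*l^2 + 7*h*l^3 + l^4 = l*(h + l)*(2*h + l)*(4*h + l)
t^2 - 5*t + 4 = (t - 4)*(t - 1)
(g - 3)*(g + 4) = g^2 + g - 12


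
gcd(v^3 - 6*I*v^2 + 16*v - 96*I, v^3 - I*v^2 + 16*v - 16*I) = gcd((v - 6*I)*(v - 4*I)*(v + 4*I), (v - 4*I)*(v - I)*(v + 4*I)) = v^2 + 16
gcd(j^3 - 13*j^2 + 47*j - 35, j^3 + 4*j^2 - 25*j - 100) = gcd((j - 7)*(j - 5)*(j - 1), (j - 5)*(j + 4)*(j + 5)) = j - 5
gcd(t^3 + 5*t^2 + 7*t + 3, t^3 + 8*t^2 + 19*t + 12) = t^2 + 4*t + 3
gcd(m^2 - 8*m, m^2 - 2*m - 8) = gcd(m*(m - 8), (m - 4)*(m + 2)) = 1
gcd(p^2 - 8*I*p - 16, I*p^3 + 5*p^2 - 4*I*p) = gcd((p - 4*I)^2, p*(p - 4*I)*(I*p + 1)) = p - 4*I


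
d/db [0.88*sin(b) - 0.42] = 0.88*cos(b)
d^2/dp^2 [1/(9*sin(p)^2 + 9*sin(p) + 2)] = 9*(-36*sin(p)^4 - 27*sin(p)^3 + 53*sin(p)^2 + 56*sin(p) + 14)/(9*sin(p)^2 + 9*sin(p) + 2)^3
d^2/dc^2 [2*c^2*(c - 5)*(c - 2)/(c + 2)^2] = 4*(c^4 + 8*c^3 + 24*c^2 - 124*c + 40)/(c^4 + 8*c^3 + 24*c^2 + 32*c + 16)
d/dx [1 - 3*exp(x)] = -3*exp(x)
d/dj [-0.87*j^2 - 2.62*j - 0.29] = -1.74*j - 2.62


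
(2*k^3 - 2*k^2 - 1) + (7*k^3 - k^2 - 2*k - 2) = 9*k^3 - 3*k^2 - 2*k - 3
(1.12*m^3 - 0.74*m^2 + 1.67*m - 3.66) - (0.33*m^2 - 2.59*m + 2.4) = 1.12*m^3 - 1.07*m^2 + 4.26*m - 6.06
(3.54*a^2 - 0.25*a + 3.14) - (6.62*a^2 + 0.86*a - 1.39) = -3.08*a^2 - 1.11*a + 4.53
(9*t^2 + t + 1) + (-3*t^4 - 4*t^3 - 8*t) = -3*t^4 - 4*t^3 + 9*t^2 - 7*t + 1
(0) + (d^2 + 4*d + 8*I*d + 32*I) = d^2 + 4*d + 8*I*d + 32*I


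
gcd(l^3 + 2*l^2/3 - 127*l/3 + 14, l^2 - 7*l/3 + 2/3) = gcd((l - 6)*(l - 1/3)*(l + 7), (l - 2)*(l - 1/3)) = l - 1/3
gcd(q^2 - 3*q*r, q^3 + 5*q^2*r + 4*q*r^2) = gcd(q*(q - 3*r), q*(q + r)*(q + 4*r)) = q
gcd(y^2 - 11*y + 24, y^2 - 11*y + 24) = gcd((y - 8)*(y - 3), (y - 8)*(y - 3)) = y^2 - 11*y + 24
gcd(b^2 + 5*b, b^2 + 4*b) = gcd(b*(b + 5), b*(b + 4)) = b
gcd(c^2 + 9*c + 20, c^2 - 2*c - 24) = c + 4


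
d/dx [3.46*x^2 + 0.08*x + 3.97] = 6.92*x + 0.08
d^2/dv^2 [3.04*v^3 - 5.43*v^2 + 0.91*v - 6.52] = 18.24*v - 10.86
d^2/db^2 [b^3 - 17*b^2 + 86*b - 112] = 6*b - 34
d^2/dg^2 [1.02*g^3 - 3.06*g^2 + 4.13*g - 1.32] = 6.12*g - 6.12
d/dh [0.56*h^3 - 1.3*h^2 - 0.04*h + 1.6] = 1.68*h^2 - 2.6*h - 0.04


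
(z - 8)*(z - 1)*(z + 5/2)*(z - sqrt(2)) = z^4 - 13*z^3/2 - sqrt(2)*z^3 - 29*z^2/2 + 13*sqrt(2)*z^2/2 + 20*z + 29*sqrt(2)*z/2 - 20*sqrt(2)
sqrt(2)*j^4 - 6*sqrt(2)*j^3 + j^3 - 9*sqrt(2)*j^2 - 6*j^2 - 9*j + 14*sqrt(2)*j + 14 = (j - 7)*(j - 1)*(j + 2)*(sqrt(2)*j + 1)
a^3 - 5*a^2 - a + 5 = (a - 5)*(a - 1)*(a + 1)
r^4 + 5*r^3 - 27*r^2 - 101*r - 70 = (r - 5)*(r + 1)*(r + 2)*(r + 7)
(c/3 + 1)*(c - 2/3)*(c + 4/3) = c^3/3 + 11*c^2/9 + 10*c/27 - 8/9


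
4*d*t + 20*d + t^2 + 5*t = (4*d + t)*(t + 5)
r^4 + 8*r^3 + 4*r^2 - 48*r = r*(r - 2)*(r + 4)*(r + 6)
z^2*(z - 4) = z^3 - 4*z^2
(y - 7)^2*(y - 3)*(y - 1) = y^4 - 18*y^3 + 108*y^2 - 238*y + 147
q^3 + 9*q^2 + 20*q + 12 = (q + 1)*(q + 2)*(q + 6)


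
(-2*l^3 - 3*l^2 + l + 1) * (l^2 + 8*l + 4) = -2*l^5 - 19*l^4 - 31*l^3 - 3*l^2 + 12*l + 4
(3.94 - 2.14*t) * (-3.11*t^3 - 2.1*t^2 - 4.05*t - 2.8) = 6.6554*t^4 - 7.7594*t^3 + 0.392999999999999*t^2 - 9.965*t - 11.032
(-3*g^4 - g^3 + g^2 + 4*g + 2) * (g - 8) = -3*g^5 + 23*g^4 + 9*g^3 - 4*g^2 - 30*g - 16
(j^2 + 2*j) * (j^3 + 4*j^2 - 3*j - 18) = j^5 + 6*j^4 + 5*j^3 - 24*j^2 - 36*j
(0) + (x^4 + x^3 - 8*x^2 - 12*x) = x^4 + x^3 - 8*x^2 - 12*x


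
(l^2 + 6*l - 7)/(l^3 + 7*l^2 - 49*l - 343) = (l - 1)/(l^2 - 49)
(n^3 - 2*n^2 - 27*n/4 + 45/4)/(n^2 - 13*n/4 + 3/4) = (4*n^2 + 4*n - 15)/(4*n - 1)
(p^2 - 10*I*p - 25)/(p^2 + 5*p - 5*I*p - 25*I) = (p - 5*I)/(p + 5)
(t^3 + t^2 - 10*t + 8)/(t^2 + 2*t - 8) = t - 1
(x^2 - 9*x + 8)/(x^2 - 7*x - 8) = (x - 1)/(x + 1)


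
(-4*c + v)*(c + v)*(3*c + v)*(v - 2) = -12*c^3*v + 24*c^3 - 13*c^2*v^2 + 26*c^2*v + v^4 - 2*v^3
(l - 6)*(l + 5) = l^2 - l - 30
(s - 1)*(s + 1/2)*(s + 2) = s^3 + 3*s^2/2 - 3*s/2 - 1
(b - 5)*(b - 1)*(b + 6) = b^3 - 31*b + 30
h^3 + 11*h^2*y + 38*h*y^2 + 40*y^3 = (h + 2*y)*(h + 4*y)*(h + 5*y)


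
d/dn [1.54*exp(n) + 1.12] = 1.54*exp(n)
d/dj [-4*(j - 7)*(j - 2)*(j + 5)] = -12*j^2 + 32*j + 124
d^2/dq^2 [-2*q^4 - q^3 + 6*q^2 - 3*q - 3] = -24*q^2 - 6*q + 12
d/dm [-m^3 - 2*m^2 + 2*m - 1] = -3*m^2 - 4*m + 2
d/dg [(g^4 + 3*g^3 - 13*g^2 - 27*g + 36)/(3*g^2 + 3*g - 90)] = 2*(g^5 + 3*g^4 - 57*g^3 - 128*g^2 + 354*g + 387)/(3*(g^4 + 2*g^3 - 59*g^2 - 60*g + 900))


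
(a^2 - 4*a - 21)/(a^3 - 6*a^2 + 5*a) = (a^2 - 4*a - 21)/(a*(a^2 - 6*a + 5))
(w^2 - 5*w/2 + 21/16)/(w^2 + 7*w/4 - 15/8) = (4*w - 7)/(2*(2*w + 5))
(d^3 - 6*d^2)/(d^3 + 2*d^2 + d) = d*(d - 6)/(d^2 + 2*d + 1)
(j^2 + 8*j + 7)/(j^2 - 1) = (j + 7)/(j - 1)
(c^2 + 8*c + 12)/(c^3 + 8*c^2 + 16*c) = (c^2 + 8*c + 12)/(c*(c^2 + 8*c + 16))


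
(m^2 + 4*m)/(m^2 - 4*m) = (m + 4)/(m - 4)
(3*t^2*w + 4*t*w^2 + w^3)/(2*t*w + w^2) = (3*t^2 + 4*t*w + w^2)/(2*t + w)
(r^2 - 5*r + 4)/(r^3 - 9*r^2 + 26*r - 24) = (r - 1)/(r^2 - 5*r + 6)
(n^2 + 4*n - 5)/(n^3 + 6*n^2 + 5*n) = (n - 1)/(n*(n + 1))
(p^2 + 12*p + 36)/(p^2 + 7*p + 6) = (p + 6)/(p + 1)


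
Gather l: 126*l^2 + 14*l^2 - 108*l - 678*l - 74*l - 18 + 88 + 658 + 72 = 140*l^2 - 860*l + 800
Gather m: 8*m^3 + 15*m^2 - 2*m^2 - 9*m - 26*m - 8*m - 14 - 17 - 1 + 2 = 8*m^3 + 13*m^2 - 43*m - 30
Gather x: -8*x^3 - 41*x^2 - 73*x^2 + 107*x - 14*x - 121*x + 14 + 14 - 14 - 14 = -8*x^3 - 114*x^2 - 28*x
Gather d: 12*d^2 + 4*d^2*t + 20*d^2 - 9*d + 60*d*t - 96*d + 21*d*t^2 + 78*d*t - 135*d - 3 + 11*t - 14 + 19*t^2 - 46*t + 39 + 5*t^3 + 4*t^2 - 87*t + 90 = d^2*(4*t + 32) + d*(21*t^2 + 138*t - 240) + 5*t^3 + 23*t^2 - 122*t + 112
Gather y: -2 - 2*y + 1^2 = -2*y - 1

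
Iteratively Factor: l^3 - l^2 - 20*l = (l - 5)*(l^2 + 4*l) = (l - 5)*(l + 4)*(l)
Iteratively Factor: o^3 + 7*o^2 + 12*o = (o + 4)*(o^2 + 3*o) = (o + 3)*(o + 4)*(o)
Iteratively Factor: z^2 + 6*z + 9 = (z + 3)*(z + 3)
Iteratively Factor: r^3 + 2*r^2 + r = (r)*(r^2 + 2*r + 1) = r*(r + 1)*(r + 1)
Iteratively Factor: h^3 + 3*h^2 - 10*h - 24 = (h + 2)*(h^2 + h - 12) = (h + 2)*(h + 4)*(h - 3)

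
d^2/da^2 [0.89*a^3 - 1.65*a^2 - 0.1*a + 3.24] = 5.34*a - 3.3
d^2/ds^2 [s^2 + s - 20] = 2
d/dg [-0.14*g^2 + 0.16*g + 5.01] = 0.16 - 0.28*g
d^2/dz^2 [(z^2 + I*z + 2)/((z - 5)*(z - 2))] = (z^3*(14 + 2*I) - 48*z^2 + z*(-84 - 60*I) + 356 + 140*I)/(z^6 - 21*z^5 + 177*z^4 - 763*z^3 + 1770*z^2 - 2100*z + 1000)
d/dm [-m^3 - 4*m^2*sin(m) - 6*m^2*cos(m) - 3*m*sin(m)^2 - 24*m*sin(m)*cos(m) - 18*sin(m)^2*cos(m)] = 6*m^2*sin(m) - 4*m^2*cos(m) - 3*m^2 - 8*m*sin(m) - 3*m*sin(2*m) - 12*m*cos(m) - 24*m*cos(2*m) + 9*sin(m)/2 - 12*sin(2*m) - 27*sin(3*m)/2 + 3*cos(2*m)/2 - 3/2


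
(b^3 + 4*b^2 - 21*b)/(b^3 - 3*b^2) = (b + 7)/b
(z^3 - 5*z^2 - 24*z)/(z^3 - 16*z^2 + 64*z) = (z + 3)/(z - 8)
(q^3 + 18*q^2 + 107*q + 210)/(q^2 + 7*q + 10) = (q^2 + 13*q + 42)/(q + 2)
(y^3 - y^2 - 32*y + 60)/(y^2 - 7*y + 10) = y + 6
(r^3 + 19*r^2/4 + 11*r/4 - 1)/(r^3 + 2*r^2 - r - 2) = (r^2 + 15*r/4 - 1)/(r^2 + r - 2)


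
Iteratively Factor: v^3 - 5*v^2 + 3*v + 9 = (v + 1)*(v^2 - 6*v + 9) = (v - 3)*(v + 1)*(v - 3)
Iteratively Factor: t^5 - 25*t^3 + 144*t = (t + 3)*(t^4 - 3*t^3 - 16*t^2 + 48*t) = t*(t + 3)*(t^3 - 3*t^2 - 16*t + 48) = t*(t + 3)*(t + 4)*(t^2 - 7*t + 12) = t*(t - 3)*(t + 3)*(t + 4)*(t - 4)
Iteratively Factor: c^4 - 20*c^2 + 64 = (c + 4)*(c^3 - 4*c^2 - 4*c + 16) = (c - 4)*(c + 4)*(c^2 - 4) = (c - 4)*(c + 2)*(c + 4)*(c - 2)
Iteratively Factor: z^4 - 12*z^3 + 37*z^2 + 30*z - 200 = (z - 5)*(z^3 - 7*z^2 + 2*z + 40) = (z - 5)*(z - 4)*(z^2 - 3*z - 10) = (z - 5)*(z - 4)*(z + 2)*(z - 5)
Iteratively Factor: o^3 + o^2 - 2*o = (o + 2)*(o^2 - o) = (o - 1)*(o + 2)*(o)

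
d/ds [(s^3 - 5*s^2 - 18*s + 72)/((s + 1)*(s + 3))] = (s^4 + 8*s^3 + 7*s^2 - 174*s - 342)/(s^4 + 8*s^3 + 22*s^2 + 24*s + 9)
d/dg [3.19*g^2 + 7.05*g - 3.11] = 6.38*g + 7.05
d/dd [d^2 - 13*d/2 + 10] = 2*d - 13/2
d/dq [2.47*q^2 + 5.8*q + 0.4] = 4.94*q + 5.8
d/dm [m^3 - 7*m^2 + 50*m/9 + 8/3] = 3*m^2 - 14*m + 50/9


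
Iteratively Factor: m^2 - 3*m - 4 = (m - 4)*(m + 1)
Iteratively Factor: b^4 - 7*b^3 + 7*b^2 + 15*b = (b - 3)*(b^3 - 4*b^2 - 5*b) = (b - 3)*(b + 1)*(b^2 - 5*b) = b*(b - 3)*(b + 1)*(b - 5)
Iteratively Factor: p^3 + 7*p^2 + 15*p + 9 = (p + 3)*(p^2 + 4*p + 3) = (p + 3)^2*(p + 1)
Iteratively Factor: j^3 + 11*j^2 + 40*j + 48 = (j + 4)*(j^2 + 7*j + 12) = (j + 3)*(j + 4)*(j + 4)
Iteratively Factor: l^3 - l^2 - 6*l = (l - 3)*(l^2 + 2*l) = l*(l - 3)*(l + 2)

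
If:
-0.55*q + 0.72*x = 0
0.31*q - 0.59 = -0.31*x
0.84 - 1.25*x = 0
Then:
No Solution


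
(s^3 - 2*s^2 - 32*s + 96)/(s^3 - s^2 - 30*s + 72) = (s - 4)/(s - 3)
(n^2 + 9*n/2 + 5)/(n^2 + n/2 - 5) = (n + 2)/(n - 2)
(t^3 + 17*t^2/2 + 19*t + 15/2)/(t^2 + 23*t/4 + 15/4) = 2*(2*t^2 + 7*t + 3)/(4*t + 3)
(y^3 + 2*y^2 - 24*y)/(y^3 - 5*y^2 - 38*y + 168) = y/(y - 7)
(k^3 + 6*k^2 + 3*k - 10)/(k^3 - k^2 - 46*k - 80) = (k - 1)/(k - 8)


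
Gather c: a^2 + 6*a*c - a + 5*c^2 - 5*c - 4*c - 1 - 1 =a^2 - a + 5*c^2 + c*(6*a - 9) - 2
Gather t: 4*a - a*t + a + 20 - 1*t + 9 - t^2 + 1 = 5*a - t^2 + t*(-a - 1) + 30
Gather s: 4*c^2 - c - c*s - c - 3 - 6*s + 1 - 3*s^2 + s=4*c^2 - 2*c - 3*s^2 + s*(-c - 5) - 2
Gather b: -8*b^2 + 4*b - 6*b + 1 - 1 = -8*b^2 - 2*b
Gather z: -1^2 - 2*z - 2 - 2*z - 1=-4*z - 4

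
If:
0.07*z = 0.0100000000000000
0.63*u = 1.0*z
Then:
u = 0.23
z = 0.14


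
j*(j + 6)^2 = j^3 + 12*j^2 + 36*j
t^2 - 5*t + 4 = (t - 4)*(t - 1)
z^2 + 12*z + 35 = (z + 5)*(z + 7)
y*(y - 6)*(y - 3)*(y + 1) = y^4 - 8*y^3 + 9*y^2 + 18*y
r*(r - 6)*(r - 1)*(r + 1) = r^4 - 6*r^3 - r^2 + 6*r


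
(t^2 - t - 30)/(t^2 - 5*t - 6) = (t + 5)/(t + 1)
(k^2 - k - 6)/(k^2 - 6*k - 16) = (k - 3)/(k - 8)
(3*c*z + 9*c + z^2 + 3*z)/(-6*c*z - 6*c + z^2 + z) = (3*c*z + 9*c + z^2 + 3*z)/(-6*c*z - 6*c + z^2 + z)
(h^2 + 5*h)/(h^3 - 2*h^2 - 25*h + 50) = h/(h^2 - 7*h + 10)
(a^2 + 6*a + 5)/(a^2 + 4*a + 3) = (a + 5)/(a + 3)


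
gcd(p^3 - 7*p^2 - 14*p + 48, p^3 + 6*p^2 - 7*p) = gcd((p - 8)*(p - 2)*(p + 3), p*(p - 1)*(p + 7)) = 1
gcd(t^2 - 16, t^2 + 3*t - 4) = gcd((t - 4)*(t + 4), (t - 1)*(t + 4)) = t + 4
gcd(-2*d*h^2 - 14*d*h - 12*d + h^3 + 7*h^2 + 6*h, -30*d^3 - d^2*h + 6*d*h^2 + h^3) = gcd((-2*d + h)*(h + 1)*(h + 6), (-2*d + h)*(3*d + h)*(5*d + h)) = 2*d - h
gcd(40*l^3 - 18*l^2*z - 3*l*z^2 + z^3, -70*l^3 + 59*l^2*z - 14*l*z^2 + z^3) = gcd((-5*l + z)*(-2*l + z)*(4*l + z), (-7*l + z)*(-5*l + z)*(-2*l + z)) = 10*l^2 - 7*l*z + z^2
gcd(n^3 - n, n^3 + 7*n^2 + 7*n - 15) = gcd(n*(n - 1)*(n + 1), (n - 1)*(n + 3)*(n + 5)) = n - 1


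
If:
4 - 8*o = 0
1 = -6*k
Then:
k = -1/6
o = 1/2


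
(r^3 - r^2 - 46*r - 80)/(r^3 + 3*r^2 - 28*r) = (r^3 - r^2 - 46*r - 80)/(r*(r^2 + 3*r - 28))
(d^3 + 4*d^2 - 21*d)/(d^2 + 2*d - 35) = d*(d - 3)/(d - 5)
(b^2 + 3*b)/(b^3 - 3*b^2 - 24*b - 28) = b*(b + 3)/(b^3 - 3*b^2 - 24*b - 28)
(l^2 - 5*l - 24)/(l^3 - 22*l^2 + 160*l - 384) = (l + 3)/(l^2 - 14*l + 48)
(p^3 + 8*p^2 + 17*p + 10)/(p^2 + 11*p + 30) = (p^2 + 3*p + 2)/(p + 6)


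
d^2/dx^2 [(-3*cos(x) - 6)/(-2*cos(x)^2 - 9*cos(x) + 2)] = 3*(-36*sin(x)^4*cos(x) - 14*sin(x)^4 + 192*sin(x)^2 + 109*cos(x) - 39*cos(3*x) + 2*cos(5*x) + 198)/(-2*sin(x)^2 + 9*cos(x))^3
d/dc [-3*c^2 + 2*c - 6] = 2 - 6*c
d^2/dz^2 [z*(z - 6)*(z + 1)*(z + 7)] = 12*z^2 + 12*z - 82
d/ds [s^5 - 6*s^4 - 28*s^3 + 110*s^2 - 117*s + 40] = 5*s^4 - 24*s^3 - 84*s^2 + 220*s - 117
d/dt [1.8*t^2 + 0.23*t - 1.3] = 3.6*t + 0.23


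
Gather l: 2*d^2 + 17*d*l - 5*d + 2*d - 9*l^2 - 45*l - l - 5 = 2*d^2 - 3*d - 9*l^2 + l*(17*d - 46) - 5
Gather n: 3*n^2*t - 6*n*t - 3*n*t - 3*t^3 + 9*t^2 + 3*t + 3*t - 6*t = 3*n^2*t - 9*n*t - 3*t^3 + 9*t^2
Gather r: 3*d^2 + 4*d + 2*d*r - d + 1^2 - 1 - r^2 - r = 3*d^2 + 3*d - r^2 + r*(2*d - 1)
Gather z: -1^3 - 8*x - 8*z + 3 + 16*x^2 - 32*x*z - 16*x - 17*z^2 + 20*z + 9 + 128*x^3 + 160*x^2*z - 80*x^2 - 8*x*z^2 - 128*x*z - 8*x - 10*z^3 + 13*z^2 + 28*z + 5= 128*x^3 - 64*x^2 - 32*x - 10*z^3 + z^2*(-8*x - 4) + z*(160*x^2 - 160*x + 40) + 16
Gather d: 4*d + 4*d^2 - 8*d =4*d^2 - 4*d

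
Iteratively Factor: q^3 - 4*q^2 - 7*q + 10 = (q - 1)*(q^2 - 3*q - 10) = (q - 1)*(q + 2)*(q - 5)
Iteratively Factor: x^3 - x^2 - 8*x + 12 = (x + 3)*(x^2 - 4*x + 4) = (x - 2)*(x + 3)*(x - 2)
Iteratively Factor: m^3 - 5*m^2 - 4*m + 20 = (m - 5)*(m^2 - 4) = (m - 5)*(m - 2)*(m + 2)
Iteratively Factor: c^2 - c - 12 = (c - 4)*(c + 3)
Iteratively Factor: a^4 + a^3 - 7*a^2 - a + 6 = (a + 1)*(a^3 - 7*a + 6) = (a - 1)*(a + 1)*(a^2 + a - 6) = (a - 2)*(a - 1)*(a + 1)*(a + 3)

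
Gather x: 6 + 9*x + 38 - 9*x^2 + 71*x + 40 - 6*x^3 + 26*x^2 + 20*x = -6*x^3 + 17*x^2 + 100*x + 84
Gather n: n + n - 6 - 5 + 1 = 2*n - 10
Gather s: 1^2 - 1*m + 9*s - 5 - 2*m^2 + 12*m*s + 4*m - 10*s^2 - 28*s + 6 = -2*m^2 + 3*m - 10*s^2 + s*(12*m - 19) + 2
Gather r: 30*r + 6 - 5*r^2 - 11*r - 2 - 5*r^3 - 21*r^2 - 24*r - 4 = -5*r^3 - 26*r^2 - 5*r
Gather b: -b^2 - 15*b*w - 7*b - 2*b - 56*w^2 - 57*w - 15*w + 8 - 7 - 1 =-b^2 + b*(-15*w - 9) - 56*w^2 - 72*w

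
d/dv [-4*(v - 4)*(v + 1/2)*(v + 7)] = -12*v^2 - 28*v + 106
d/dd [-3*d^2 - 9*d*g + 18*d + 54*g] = -6*d - 9*g + 18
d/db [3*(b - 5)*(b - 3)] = 6*b - 24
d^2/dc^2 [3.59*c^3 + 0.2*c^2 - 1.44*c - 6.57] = 21.54*c + 0.4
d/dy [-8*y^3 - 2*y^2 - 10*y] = -24*y^2 - 4*y - 10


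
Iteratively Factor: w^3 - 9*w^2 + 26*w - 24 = (w - 4)*(w^2 - 5*w + 6) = (w - 4)*(w - 2)*(w - 3)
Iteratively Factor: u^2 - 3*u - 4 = (u - 4)*(u + 1)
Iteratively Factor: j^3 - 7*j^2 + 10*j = (j - 2)*(j^2 - 5*j) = (j - 5)*(j - 2)*(j)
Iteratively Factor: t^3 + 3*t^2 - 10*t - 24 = (t + 2)*(t^2 + t - 12) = (t + 2)*(t + 4)*(t - 3)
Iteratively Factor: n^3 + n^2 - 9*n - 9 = (n + 3)*(n^2 - 2*n - 3) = (n + 1)*(n + 3)*(n - 3)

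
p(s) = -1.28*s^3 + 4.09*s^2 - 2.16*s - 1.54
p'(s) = -3.84*s^2 + 8.18*s - 2.16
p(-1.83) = 23.95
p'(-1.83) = -29.99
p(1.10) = -0.67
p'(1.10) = 2.19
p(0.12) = -1.74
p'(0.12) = -1.23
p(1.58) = 0.21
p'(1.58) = 1.18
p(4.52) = -45.94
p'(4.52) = -43.64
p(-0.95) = 5.30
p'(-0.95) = -13.40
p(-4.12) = 166.30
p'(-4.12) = -101.04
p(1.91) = 0.34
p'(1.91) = -0.54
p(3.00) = -5.77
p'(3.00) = -12.18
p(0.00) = -1.54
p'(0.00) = -2.16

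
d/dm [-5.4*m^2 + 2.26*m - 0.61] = 2.26 - 10.8*m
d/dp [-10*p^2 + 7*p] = 7 - 20*p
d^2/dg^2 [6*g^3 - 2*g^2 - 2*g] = 36*g - 4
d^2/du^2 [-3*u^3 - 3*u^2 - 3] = -18*u - 6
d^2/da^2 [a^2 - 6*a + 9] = 2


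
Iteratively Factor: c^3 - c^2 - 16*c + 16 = (c - 1)*(c^2 - 16) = (c - 1)*(c + 4)*(c - 4)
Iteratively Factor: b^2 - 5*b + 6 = (b - 2)*(b - 3)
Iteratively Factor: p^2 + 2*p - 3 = (p + 3)*(p - 1)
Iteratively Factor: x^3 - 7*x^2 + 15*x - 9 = (x - 3)*(x^2 - 4*x + 3) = (x - 3)^2*(x - 1)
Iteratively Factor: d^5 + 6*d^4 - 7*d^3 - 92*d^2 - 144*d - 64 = (d - 4)*(d^4 + 10*d^3 + 33*d^2 + 40*d + 16) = (d - 4)*(d + 4)*(d^3 + 6*d^2 + 9*d + 4) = (d - 4)*(d + 4)^2*(d^2 + 2*d + 1) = (d - 4)*(d + 1)*(d + 4)^2*(d + 1)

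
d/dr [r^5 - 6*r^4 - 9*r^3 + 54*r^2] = r*(5*r^3 - 24*r^2 - 27*r + 108)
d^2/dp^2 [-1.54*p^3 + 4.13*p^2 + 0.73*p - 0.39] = 8.26 - 9.24*p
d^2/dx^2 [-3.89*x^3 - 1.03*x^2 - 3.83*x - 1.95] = -23.34*x - 2.06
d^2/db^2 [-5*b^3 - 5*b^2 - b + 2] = -30*b - 10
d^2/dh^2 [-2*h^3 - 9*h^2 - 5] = -12*h - 18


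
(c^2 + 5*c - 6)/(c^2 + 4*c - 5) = (c + 6)/(c + 5)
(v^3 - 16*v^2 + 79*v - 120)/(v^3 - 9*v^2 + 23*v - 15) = (v - 8)/(v - 1)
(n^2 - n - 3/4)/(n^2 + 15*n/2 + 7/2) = (n - 3/2)/(n + 7)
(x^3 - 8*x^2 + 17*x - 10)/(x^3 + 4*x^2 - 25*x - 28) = (x^3 - 8*x^2 + 17*x - 10)/(x^3 + 4*x^2 - 25*x - 28)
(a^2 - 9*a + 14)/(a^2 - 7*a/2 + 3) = 2*(a - 7)/(2*a - 3)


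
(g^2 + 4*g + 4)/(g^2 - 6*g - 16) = (g + 2)/(g - 8)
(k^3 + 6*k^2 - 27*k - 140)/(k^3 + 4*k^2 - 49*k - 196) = (k - 5)/(k - 7)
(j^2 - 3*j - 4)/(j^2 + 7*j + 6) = (j - 4)/(j + 6)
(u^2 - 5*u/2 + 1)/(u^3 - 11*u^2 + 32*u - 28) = (u - 1/2)/(u^2 - 9*u + 14)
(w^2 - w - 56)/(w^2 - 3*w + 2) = (w^2 - w - 56)/(w^2 - 3*w + 2)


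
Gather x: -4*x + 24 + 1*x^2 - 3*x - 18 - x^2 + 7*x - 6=0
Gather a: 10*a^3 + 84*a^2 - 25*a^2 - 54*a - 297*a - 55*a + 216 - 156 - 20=10*a^3 + 59*a^2 - 406*a + 40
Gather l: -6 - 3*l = -3*l - 6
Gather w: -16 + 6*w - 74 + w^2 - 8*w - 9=w^2 - 2*w - 99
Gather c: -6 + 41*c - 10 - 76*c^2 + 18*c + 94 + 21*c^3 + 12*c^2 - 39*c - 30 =21*c^3 - 64*c^2 + 20*c + 48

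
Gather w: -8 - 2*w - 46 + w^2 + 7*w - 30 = w^2 + 5*w - 84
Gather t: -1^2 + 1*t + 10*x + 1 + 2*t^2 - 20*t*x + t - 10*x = 2*t^2 + t*(2 - 20*x)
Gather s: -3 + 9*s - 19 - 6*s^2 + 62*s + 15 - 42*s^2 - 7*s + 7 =-48*s^2 + 64*s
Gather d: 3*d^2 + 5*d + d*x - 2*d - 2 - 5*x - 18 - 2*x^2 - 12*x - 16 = 3*d^2 + d*(x + 3) - 2*x^2 - 17*x - 36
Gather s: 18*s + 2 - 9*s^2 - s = -9*s^2 + 17*s + 2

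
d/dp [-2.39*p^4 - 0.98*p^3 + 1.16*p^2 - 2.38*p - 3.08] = -9.56*p^3 - 2.94*p^2 + 2.32*p - 2.38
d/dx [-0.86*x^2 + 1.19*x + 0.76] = 1.19 - 1.72*x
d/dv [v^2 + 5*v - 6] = 2*v + 5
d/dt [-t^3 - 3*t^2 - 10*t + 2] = -3*t^2 - 6*t - 10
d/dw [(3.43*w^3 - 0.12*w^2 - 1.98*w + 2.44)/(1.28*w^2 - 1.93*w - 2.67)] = (4.3904*w^4 - 13.2398*w^3 - 24.7083*w^2 - 5.6056*w + 9.9958)/(1.6384*w^4 - 4.9408*w^3 - 3.1103*w^2 + 10.3062*w + 7.1289)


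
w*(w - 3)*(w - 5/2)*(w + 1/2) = w^4 - 5*w^3 + 19*w^2/4 + 15*w/4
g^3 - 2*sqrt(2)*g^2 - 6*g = g*(g - 3*sqrt(2))*(g + sqrt(2))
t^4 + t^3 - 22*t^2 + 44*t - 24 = (t - 2)^2*(t - 1)*(t + 6)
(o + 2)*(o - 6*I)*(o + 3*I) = o^3 + 2*o^2 - 3*I*o^2 + 18*o - 6*I*o + 36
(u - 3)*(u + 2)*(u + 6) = u^3 + 5*u^2 - 12*u - 36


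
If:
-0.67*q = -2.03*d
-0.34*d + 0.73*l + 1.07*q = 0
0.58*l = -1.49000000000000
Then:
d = 0.65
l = -2.57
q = 1.96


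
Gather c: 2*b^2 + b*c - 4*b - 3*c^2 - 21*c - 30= 2*b^2 - 4*b - 3*c^2 + c*(b - 21) - 30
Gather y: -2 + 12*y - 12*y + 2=0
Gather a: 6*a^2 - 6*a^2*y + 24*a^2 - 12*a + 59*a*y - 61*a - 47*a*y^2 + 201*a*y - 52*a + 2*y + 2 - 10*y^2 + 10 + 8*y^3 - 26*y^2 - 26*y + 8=a^2*(30 - 6*y) + a*(-47*y^2 + 260*y - 125) + 8*y^3 - 36*y^2 - 24*y + 20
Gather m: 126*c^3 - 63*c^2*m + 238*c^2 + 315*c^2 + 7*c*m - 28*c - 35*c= 126*c^3 + 553*c^2 - 63*c + m*(-63*c^2 + 7*c)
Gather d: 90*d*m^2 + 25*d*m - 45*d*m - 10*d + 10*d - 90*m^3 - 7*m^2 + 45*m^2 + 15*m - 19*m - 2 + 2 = d*(90*m^2 - 20*m) - 90*m^3 + 38*m^2 - 4*m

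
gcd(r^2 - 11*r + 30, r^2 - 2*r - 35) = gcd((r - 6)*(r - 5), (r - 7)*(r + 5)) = 1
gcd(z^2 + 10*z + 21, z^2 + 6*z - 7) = z + 7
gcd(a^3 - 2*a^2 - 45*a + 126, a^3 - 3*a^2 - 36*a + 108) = a^2 - 9*a + 18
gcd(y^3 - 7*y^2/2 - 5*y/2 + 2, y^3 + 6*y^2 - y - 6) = y + 1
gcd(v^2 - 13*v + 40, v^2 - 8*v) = v - 8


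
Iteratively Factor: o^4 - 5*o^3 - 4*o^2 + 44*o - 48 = (o - 2)*(o^3 - 3*o^2 - 10*o + 24) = (o - 2)^2*(o^2 - o - 12) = (o - 2)^2*(o + 3)*(o - 4)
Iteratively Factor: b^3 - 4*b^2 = (b - 4)*(b^2) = b*(b - 4)*(b)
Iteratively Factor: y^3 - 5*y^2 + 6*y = (y - 2)*(y^2 - 3*y) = y*(y - 2)*(y - 3)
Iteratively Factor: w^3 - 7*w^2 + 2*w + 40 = (w + 2)*(w^2 - 9*w + 20) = (w - 4)*(w + 2)*(w - 5)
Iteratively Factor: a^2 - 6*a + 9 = (a - 3)*(a - 3)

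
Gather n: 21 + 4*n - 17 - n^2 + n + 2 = -n^2 + 5*n + 6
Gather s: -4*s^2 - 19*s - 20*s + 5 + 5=-4*s^2 - 39*s + 10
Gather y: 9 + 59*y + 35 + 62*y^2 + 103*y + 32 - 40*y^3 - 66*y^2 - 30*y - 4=-40*y^3 - 4*y^2 + 132*y + 72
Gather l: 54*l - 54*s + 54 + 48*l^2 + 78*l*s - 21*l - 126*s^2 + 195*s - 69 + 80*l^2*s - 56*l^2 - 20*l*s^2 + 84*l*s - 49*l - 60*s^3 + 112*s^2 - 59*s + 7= l^2*(80*s - 8) + l*(-20*s^2 + 162*s - 16) - 60*s^3 - 14*s^2 + 82*s - 8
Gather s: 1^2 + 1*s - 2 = s - 1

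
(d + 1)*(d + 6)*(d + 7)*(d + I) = d^4 + 14*d^3 + I*d^3 + 55*d^2 + 14*I*d^2 + 42*d + 55*I*d + 42*I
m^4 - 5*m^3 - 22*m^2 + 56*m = m*(m - 7)*(m - 2)*(m + 4)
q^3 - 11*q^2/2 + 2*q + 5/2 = (q - 5)*(q - 1)*(q + 1/2)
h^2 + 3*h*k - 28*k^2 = (h - 4*k)*(h + 7*k)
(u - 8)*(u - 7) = u^2 - 15*u + 56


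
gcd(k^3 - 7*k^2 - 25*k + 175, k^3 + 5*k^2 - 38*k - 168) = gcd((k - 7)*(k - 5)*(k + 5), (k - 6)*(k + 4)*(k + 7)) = 1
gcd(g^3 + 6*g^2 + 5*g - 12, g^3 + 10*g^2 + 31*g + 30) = g + 3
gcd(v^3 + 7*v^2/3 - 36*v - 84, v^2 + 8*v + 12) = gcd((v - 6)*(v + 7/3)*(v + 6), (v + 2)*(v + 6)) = v + 6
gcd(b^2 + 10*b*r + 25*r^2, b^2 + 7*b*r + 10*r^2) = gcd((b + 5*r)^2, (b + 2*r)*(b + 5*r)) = b + 5*r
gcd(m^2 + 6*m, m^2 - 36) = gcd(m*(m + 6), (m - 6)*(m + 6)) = m + 6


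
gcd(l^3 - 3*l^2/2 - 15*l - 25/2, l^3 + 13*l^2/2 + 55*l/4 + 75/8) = l + 5/2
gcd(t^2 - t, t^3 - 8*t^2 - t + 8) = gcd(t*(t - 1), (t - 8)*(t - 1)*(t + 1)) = t - 1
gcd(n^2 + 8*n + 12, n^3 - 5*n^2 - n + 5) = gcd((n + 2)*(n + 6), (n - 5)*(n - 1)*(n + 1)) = 1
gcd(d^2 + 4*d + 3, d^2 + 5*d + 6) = d + 3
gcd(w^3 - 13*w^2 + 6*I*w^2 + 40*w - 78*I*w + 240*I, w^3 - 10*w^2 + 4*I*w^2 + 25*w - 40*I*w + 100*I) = w - 5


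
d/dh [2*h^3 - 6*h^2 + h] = 6*h^2 - 12*h + 1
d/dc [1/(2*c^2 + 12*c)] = (-c - 3)/(c^2*(c + 6)^2)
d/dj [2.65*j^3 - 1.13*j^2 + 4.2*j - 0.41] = 7.95*j^2 - 2.26*j + 4.2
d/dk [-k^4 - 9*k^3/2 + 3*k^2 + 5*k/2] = -4*k^3 - 27*k^2/2 + 6*k + 5/2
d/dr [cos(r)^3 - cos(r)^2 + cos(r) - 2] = (-3*cos(r)^2 + 2*cos(r) - 1)*sin(r)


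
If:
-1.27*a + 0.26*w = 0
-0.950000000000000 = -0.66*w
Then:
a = 0.29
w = 1.44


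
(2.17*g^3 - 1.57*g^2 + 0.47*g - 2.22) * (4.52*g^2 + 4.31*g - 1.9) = 9.8084*g^5 + 2.2563*g^4 - 8.7653*g^3 - 5.0257*g^2 - 10.4612*g + 4.218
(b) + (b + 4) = 2*b + 4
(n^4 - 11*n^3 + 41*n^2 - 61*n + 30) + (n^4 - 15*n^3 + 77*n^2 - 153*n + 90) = 2*n^4 - 26*n^3 + 118*n^2 - 214*n + 120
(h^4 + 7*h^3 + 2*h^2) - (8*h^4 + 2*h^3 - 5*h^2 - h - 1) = -7*h^4 + 5*h^3 + 7*h^2 + h + 1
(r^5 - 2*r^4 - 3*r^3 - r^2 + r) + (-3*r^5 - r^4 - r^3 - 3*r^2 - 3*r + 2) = -2*r^5 - 3*r^4 - 4*r^3 - 4*r^2 - 2*r + 2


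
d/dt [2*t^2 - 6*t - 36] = 4*t - 6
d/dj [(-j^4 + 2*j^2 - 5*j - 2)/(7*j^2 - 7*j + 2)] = (-14*j^5 + 21*j^4 - 8*j^3 + 21*j^2 + 36*j - 24)/(49*j^4 - 98*j^3 + 77*j^2 - 28*j + 4)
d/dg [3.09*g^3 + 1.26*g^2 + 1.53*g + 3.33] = 9.27*g^2 + 2.52*g + 1.53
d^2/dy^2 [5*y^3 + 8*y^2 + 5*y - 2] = 30*y + 16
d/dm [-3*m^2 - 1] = -6*m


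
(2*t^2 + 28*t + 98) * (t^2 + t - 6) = 2*t^4 + 30*t^3 + 114*t^2 - 70*t - 588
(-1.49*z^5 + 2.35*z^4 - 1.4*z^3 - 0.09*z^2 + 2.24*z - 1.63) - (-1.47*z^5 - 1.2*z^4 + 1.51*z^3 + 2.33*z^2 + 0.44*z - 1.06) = -0.02*z^5 + 3.55*z^4 - 2.91*z^3 - 2.42*z^2 + 1.8*z - 0.57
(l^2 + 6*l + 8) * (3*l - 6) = 3*l^3 + 12*l^2 - 12*l - 48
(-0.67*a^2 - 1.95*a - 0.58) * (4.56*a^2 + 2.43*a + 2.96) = -3.0552*a^4 - 10.5201*a^3 - 9.3665*a^2 - 7.1814*a - 1.7168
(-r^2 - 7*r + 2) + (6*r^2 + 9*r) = 5*r^2 + 2*r + 2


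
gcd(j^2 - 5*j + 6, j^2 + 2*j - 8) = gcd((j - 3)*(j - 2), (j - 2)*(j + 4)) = j - 2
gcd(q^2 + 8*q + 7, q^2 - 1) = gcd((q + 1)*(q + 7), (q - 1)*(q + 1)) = q + 1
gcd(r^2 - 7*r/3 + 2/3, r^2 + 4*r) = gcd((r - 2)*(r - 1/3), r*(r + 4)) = 1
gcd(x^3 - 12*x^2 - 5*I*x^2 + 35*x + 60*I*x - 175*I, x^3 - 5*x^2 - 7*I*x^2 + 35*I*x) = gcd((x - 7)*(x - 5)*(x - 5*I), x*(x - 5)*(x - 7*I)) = x - 5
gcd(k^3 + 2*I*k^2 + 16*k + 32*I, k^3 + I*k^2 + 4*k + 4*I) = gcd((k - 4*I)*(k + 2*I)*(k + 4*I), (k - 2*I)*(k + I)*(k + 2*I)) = k + 2*I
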